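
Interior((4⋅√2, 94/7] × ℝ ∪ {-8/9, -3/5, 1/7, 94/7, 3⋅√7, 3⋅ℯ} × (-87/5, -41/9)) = (4⋅√2, 94/7) × (-∞, ∞)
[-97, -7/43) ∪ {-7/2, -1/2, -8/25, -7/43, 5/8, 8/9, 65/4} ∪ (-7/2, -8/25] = [-97, -7/43] ∪ {5/8, 8/9, 65/4}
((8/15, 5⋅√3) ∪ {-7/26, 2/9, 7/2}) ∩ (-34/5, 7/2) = {-7/26, 2/9} ∪ (8/15, 7/2)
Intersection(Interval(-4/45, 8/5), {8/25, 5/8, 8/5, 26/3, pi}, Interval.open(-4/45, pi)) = {8/25, 5/8, 8/5}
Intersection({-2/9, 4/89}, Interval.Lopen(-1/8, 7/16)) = {4/89}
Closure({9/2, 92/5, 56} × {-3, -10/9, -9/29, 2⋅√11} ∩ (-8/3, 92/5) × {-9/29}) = {9/2} × {-9/29}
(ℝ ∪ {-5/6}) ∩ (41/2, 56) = (41/2, 56)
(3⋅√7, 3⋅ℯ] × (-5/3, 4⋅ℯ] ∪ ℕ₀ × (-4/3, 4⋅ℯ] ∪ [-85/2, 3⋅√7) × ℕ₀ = (ℕ₀ × (-4/3, 4⋅ℯ]) ∪ ([-85/2, 3⋅√7) × ℕ₀) ∪ ((3⋅√7, 3⋅ℯ] × (-5/3, 4⋅ℯ])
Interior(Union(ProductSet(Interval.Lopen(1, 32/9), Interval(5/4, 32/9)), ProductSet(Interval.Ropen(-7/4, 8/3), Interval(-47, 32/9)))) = Union(ProductSet(Interval.open(-7/4, 8/3), Interval.open(-47, 32/9)), ProductSet(Interval.open(1, 32/9), Interval.open(5/4, 32/9)))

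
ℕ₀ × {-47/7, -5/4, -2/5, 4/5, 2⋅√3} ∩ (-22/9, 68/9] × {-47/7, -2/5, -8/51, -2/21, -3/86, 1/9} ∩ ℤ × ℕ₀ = ∅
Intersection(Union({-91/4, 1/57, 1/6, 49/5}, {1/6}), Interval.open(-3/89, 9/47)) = {1/57, 1/6}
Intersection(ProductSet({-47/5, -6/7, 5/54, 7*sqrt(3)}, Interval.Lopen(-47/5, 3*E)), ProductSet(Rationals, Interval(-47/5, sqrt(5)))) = ProductSet({-47/5, -6/7, 5/54}, Interval.Lopen(-47/5, sqrt(5)))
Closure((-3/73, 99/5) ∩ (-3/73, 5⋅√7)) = [-3/73, 5⋅√7]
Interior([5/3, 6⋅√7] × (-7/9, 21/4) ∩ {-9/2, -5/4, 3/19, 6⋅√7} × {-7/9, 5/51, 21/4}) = ∅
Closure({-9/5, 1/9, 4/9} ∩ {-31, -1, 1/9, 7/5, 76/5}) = {1/9}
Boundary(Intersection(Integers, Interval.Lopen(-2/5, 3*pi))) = Range(0, 10, 1)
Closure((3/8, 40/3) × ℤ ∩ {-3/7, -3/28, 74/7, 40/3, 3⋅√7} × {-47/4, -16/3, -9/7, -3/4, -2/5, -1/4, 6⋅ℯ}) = ∅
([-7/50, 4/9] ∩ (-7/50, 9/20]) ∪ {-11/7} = {-11/7} ∪ (-7/50, 4/9]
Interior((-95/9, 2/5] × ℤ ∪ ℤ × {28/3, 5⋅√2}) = ∅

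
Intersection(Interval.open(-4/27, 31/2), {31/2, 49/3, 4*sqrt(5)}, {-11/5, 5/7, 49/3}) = EmptySet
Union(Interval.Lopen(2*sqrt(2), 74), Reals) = Interval(-oo, oo)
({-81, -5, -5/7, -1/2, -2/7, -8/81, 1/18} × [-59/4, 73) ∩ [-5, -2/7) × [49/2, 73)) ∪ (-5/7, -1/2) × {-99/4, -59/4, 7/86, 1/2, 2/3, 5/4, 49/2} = ({-5, -5/7, -1/2} × [49/2, 73)) ∪ ((-5/7, -1/2) × {-99/4, -59/4, 7/86, 1/2, 2/3, 5/4, 49/2})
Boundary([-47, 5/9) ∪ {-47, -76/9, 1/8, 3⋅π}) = {-47, 5/9, 3⋅π}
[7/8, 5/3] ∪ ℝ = (-∞, ∞)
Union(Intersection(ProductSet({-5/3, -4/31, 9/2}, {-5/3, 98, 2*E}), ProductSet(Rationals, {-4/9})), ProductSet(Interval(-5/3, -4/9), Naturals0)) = ProductSet(Interval(-5/3, -4/9), Naturals0)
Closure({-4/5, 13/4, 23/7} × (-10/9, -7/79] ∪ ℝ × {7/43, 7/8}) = (ℝ × {7/43, 7/8}) ∪ ({-4/5, 13/4, 23/7} × [-10/9, -7/79])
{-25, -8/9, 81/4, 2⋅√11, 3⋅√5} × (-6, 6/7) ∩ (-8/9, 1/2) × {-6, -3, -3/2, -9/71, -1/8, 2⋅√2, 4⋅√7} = ∅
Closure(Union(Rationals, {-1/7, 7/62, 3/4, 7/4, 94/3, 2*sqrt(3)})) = Reals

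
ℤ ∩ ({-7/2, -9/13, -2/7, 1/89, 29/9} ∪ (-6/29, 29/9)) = {0, 1, 2, 3}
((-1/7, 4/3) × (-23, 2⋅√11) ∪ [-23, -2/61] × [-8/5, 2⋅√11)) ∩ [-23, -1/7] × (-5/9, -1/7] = [-23, -1/7] × (-5/9, -1/7]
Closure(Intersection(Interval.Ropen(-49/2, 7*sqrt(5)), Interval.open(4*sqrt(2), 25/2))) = Interval(4*sqrt(2), 25/2)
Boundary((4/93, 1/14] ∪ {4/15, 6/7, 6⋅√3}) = {4/93, 1/14, 4/15, 6/7, 6⋅√3}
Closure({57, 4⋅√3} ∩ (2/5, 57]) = {57, 4⋅√3}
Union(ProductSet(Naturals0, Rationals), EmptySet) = ProductSet(Naturals0, Rationals)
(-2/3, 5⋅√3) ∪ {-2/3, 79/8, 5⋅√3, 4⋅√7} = [-2/3, 5⋅√3] ∪ {79/8, 4⋅√7}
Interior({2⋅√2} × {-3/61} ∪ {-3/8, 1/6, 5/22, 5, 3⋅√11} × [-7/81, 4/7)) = ∅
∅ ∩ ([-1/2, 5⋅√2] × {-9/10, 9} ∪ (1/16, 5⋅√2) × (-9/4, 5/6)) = ∅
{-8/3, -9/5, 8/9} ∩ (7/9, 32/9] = {8/9}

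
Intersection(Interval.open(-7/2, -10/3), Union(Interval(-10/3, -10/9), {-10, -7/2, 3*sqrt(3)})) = EmptySet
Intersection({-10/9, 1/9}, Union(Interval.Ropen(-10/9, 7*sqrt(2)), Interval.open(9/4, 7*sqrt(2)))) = {-10/9, 1/9}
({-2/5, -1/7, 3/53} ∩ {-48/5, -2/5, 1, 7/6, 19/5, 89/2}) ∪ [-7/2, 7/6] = [-7/2, 7/6]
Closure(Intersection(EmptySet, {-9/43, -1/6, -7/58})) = EmptySet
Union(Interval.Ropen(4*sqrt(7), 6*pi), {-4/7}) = Union({-4/7}, Interval.Ropen(4*sqrt(7), 6*pi))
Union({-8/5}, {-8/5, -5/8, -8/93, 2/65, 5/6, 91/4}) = {-8/5, -5/8, -8/93, 2/65, 5/6, 91/4}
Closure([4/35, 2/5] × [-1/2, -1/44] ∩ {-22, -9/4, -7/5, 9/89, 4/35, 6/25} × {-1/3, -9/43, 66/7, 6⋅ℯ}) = {4/35, 6/25} × {-1/3, -9/43}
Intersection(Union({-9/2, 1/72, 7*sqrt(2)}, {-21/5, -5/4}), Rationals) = {-9/2, -21/5, -5/4, 1/72}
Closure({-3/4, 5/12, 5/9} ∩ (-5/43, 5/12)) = ∅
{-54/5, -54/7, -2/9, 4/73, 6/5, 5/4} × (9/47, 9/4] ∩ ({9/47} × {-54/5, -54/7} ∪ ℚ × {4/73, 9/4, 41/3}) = {-54/5, -54/7, -2/9, 4/73, 6/5, 5/4} × {9/4}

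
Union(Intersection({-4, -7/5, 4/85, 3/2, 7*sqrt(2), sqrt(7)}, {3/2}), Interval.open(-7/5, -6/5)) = Union({3/2}, Interval.open(-7/5, -6/5))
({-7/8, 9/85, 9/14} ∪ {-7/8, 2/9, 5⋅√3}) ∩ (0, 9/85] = {9/85}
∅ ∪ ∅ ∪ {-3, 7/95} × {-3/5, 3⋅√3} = {-3, 7/95} × {-3/5, 3⋅√3}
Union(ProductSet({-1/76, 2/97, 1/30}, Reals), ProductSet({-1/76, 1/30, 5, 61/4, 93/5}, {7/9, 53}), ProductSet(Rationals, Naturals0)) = Union(ProductSet({-1/76, 2/97, 1/30}, Reals), ProductSet({-1/76, 1/30, 5, 61/4, 93/5}, {7/9, 53}), ProductSet(Rationals, Naturals0))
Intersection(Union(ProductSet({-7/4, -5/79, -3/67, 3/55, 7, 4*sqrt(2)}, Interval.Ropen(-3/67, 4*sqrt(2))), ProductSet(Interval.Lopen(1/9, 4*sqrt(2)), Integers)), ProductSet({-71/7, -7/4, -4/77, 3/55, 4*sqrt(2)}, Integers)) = Union(ProductSet({4*sqrt(2)}, Integers), ProductSet({-7/4, 3/55, 4*sqrt(2)}, Range(0, 6, 1)))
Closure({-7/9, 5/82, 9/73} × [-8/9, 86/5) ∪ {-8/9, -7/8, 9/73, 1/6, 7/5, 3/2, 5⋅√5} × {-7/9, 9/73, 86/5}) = ({-7/9, 5/82, 9/73} × [-8/9, 86/5]) ∪ ({-8/9, -7/8, 9/73, 1/6, 7/5, 3/2, 5⋅√5} × {-7/9, 9/73, 86/5})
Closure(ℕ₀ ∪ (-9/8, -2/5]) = [-9/8, -2/5] ∪ ℕ₀ ∪ (ℕ₀ \ (-9/8, -2/5))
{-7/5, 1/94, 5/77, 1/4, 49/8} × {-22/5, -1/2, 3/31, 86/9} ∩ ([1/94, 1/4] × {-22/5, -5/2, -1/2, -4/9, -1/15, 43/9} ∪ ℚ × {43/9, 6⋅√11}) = {1/94, 5/77, 1/4} × {-22/5, -1/2}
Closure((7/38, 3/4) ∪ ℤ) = ℤ ∪ [7/38, 3/4]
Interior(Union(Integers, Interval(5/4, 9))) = Union(Complement(Integers, Union(Complement(Integers, Interval.open(5/4, 9)), {5/4})), Complement(Interval.Lopen(5/4, 9), Complement(Integers, Interval.open(5/4, 9))), Complement(Range(2, 10, 1), Complement(Integers, Interval.open(5/4, 9))), Complement(Range(2, 10, 1), Union(Complement(Integers, Interval.open(5/4, 9)), {5/4})))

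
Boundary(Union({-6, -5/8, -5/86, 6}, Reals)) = EmptySet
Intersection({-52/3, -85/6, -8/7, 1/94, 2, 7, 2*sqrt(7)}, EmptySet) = EmptySet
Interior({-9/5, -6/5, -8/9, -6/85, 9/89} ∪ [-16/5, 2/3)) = (-16/5, 2/3)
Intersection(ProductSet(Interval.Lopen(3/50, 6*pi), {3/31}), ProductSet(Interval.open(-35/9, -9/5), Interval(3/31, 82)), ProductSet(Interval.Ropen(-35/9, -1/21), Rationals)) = EmptySet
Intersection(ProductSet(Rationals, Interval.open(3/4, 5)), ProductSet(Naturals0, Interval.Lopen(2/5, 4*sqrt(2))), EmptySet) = EmptySet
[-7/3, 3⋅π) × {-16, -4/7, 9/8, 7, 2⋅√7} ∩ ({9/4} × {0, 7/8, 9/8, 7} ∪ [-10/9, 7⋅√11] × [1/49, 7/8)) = {9/4} × {9/8, 7}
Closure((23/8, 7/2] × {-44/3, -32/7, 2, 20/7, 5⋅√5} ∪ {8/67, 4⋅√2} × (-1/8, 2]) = ({8/67, 4⋅√2} × [-1/8, 2]) ∪ ([23/8, 7/2] × {-44/3, -32/7, 2, 20/7, 5⋅√5})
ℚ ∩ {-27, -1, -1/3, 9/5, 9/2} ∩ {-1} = {-1}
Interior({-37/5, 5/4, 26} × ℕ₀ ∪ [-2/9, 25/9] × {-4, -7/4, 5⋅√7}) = ∅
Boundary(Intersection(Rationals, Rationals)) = Reals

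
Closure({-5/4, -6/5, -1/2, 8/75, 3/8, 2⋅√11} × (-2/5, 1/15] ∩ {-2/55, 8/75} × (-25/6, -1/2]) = ∅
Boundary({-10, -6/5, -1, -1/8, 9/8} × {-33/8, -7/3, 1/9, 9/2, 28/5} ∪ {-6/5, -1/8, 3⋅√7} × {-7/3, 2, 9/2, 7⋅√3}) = ({-10, -6/5, -1, -1/8, 9/8} × {-33/8, -7/3, 1/9, 9/2, 28/5}) ∪ ({-6/5, -1/8, 3⋅√7} × {-7/3, 2, 9/2, 7⋅√3})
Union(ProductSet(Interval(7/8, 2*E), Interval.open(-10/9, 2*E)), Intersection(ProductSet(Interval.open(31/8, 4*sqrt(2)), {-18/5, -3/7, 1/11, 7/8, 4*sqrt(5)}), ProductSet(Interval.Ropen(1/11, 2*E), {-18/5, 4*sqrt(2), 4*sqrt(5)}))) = Union(ProductSet(Interval(7/8, 2*E), Interval.open(-10/9, 2*E)), ProductSet(Interval.open(31/8, 2*E), {-18/5, 4*sqrt(5)}))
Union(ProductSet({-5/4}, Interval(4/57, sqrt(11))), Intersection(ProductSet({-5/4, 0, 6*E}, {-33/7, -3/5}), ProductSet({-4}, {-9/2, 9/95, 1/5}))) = ProductSet({-5/4}, Interval(4/57, sqrt(11)))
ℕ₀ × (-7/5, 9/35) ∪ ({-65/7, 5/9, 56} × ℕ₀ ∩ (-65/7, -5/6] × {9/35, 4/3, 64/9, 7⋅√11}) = ℕ₀ × (-7/5, 9/35)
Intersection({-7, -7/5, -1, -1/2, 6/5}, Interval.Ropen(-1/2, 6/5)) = {-1/2}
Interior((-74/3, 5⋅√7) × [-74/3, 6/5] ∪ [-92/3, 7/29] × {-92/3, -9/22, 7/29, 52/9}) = (-74/3, 5⋅√7) × (-74/3, 6/5)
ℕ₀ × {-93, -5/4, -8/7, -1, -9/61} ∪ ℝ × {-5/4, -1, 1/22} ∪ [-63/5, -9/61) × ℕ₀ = (ℝ × {-5/4, -1, 1/22}) ∪ ([-63/5, -9/61) × ℕ₀) ∪ (ℕ₀ × {-93, -5/4, -8/7, -1, -9/61})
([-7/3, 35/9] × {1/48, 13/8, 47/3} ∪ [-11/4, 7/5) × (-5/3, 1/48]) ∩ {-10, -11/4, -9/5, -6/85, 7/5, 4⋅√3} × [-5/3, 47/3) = ({-9/5, -6/85, 7/5} × {1/48, 13/8}) ∪ ({-11/4, -9/5, -6/85} × (-5/3, 1/48])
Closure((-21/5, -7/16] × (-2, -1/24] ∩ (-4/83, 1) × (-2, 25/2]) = ∅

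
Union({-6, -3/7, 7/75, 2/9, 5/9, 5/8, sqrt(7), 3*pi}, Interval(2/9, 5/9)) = Union({-6, -3/7, 7/75, 5/8, sqrt(7), 3*pi}, Interval(2/9, 5/9))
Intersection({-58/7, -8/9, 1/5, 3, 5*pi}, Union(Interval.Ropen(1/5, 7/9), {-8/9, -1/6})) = {-8/9, 1/5}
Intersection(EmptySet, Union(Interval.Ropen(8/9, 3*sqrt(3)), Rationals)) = EmptySet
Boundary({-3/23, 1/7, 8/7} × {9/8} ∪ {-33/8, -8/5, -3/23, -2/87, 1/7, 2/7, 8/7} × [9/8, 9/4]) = {-33/8, -8/5, -3/23, -2/87, 1/7, 2/7, 8/7} × [9/8, 9/4]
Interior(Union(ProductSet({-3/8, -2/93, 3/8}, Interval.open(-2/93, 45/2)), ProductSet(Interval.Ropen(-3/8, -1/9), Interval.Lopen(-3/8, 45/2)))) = ProductSet(Interval.open(-3/8, -1/9), Interval.open(-3/8, 45/2))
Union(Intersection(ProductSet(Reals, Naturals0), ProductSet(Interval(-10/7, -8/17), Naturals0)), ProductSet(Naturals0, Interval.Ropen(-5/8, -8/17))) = Union(ProductSet(Interval(-10/7, -8/17), Naturals0), ProductSet(Naturals0, Interval.Ropen(-5/8, -8/17)))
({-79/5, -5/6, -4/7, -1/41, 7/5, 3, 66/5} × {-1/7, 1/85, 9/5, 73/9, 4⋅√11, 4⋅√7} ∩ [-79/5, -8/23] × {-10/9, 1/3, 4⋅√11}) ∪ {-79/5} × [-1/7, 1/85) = ({-79/5} × [-1/7, 1/85)) ∪ ({-79/5, -5/6, -4/7} × {4⋅√11})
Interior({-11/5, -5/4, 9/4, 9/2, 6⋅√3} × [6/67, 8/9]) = ∅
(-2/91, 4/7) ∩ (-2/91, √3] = (-2/91, 4/7)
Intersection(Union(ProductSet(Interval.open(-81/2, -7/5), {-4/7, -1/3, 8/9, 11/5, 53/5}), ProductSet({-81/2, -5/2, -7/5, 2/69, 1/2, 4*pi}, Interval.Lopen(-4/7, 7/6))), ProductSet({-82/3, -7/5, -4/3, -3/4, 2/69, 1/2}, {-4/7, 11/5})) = ProductSet({-82/3}, {-4/7, 11/5})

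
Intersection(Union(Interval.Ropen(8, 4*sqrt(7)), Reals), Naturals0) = Naturals0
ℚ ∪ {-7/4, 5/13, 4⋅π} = ℚ ∪ {4⋅π}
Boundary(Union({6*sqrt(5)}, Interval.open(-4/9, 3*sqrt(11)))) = {-4/9, 3*sqrt(11), 6*sqrt(5)}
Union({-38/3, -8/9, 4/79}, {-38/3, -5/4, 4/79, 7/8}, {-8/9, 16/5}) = {-38/3, -5/4, -8/9, 4/79, 7/8, 16/5}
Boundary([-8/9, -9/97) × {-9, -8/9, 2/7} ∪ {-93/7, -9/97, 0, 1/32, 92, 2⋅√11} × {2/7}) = ([-8/9, -9/97] × {-9, -8/9, 2/7}) ∪ ({-93/7, -9/97, 0, 1/32, 92, 2⋅√11} × {2/7})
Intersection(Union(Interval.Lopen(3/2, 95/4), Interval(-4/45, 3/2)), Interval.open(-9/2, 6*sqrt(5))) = Interval.Ropen(-4/45, 6*sqrt(5))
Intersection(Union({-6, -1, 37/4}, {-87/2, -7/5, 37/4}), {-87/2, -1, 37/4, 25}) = {-87/2, -1, 37/4}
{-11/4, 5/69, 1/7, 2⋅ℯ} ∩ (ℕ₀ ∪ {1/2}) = ∅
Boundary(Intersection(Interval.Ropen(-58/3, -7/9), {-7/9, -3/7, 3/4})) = EmptySet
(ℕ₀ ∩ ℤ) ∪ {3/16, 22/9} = ℕ₀ ∪ {3/16, 22/9}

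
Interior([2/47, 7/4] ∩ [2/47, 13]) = (2/47, 7/4)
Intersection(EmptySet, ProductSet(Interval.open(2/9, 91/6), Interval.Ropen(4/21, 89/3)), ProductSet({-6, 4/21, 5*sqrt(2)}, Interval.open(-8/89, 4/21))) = EmptySet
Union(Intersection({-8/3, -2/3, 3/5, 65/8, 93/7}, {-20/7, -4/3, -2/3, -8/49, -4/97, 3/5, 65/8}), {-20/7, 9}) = {-20/7, -2/3, 3/5, 65/8, 9}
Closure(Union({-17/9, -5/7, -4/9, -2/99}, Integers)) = Union({-17/9, -5/7, -4/9, -2/99}, Integers)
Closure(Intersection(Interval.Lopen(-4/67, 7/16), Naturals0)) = Range(0, 1, 1)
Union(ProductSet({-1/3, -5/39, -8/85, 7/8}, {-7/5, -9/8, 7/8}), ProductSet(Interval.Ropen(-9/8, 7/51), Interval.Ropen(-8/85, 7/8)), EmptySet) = Union(ProductSet({-1/3, -5/39, -8/85, 7/8}, {-7/5, -9/8, 7/8}), ProductSet(Interval.Ropen(-9/8, 7/51), Interval.Ropen(-8/85, 7/8)))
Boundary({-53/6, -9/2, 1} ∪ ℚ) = ℝ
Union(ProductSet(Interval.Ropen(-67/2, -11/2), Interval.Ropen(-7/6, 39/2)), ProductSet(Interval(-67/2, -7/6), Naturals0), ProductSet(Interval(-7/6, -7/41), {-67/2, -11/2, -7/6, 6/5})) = Union(ProductSet(Interval.Ropen(-67/2, -11/2), Interval.Ropen(-7/6, 39/2)), ProductSet(Interval(-67/2, -7/6), Naturals0), ProductSet(Interval(-7/6, -7/41), {-67/2, -11/2, -7/6, 6/5}))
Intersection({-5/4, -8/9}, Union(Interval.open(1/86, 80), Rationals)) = {-5/4, -8/9}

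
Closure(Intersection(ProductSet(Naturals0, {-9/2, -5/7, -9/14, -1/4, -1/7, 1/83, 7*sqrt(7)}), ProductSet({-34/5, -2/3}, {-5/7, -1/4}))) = EmptySet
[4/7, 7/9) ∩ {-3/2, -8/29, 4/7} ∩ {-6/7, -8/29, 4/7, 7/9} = {4/7}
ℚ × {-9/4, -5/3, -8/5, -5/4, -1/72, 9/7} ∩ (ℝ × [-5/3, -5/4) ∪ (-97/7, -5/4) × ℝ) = (ℚ × {-5/3, -8/5}) ∪ ((ℚ ∩ (-97/7, -5/4)) × {-9/4, -5/3, -8/5, -5/4, -1/72, 9/7})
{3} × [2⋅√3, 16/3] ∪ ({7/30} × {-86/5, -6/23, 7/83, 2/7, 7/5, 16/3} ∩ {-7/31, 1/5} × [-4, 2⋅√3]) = {3} × [2⋅√3, 16/3]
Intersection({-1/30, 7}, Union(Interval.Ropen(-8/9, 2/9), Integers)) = {-1/30, 7}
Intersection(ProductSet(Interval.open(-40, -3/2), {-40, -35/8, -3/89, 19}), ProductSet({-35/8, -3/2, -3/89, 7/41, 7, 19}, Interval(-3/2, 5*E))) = ProductSet({-35/8}, {-3/89})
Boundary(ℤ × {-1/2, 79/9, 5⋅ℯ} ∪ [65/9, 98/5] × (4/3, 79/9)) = (ℤ × {-1/2, 79/9, 5⋅ℯ}) ∪ ({65/9, 98/5} × [4/3, 79/9]) ∪ ([65/9, 98/5] × {4/3, 79/9})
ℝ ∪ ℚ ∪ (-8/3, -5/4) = (-∞, ∞)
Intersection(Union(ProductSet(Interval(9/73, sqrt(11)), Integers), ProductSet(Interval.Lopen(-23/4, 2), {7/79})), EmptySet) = EmptySet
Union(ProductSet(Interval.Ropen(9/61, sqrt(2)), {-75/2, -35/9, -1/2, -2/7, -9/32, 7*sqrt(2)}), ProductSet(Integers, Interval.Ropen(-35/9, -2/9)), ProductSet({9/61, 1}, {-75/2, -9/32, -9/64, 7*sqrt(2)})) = Union(ProductSet({9/61, 1}, {-75/2, -9/32, -9/64, 7*sqrt(2)}), ProductSet(Integers, Interval.Ropen(-35/9, -2/9)), ProductSet(Interval.Ropen(9/61, sqrt(2)), {-75/2, -35/9, -1/2, -2/7, -9/32, 7*sqrt(2)}))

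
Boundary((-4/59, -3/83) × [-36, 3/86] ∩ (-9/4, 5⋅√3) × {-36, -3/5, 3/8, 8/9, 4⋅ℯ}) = [-4/59, -3/83] × {-36, -3/5}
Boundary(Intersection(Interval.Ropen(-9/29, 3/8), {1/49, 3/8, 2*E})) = {1/49}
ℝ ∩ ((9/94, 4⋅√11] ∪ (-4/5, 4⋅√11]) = (-4/5, 4⋅√11]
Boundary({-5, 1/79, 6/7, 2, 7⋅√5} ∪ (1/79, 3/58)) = {-5, 1/79, 3/58, 6/7, 2, 7⋅√5}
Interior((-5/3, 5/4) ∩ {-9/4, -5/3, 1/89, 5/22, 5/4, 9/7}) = ∅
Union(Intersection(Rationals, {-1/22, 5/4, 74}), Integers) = Union({-1/22, 5/4}, Integers)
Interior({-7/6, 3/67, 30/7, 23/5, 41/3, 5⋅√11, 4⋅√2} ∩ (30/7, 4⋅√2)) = ∅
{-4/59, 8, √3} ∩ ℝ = {-4/59, 8, √3}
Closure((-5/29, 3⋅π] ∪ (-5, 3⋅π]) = [-5, 3⋅π]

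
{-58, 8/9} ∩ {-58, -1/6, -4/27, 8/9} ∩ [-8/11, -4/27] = ∅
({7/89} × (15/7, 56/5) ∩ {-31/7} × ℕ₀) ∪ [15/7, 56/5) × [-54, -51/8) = [15/7, 56/5) × [-54, -51/8)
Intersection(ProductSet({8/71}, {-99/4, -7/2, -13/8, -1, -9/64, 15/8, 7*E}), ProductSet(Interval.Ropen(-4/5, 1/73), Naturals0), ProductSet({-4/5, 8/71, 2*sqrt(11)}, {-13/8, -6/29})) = EmptySet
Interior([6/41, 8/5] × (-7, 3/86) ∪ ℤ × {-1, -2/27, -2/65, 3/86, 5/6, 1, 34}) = ((((6/41, 8/5) \ ℤ) ∪ ((6/41, 8/5) \ ℤ \ (6/41, 8/5))) × (-7, 3/86)) ∪ (((6/41, 8/5) ∪ ((6/41, 8/5) \ ℤ)) × ((-7, -1) ∪ (-1, -2/27) ∪ (-2/27, -2/65) ∪ (-2/65, 3/86))) ∪ ((({1} \ ℤ \ (6/41, 8/5)) ∪ (ℤ \ ({6/41, 8/5} ∪ (ℤ \ (6/41, 8/5)))) ∪ (ℤ \ ([6/41, 8/5] ∪ (ℤ \ (6/41, 8/5))))) × {-1, -2/27, -2/65})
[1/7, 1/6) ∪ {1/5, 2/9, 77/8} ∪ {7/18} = [1/7, 1/6) ∪ {1/5, 2/9, 7/18, 77/8}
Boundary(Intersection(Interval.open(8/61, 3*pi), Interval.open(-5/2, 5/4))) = {8/61, 5/4}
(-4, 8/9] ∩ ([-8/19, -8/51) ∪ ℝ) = (-4, 8/9]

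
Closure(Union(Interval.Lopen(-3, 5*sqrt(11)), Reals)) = Interval(-oo, oo)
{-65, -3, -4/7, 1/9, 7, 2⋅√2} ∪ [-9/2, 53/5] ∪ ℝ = (-∞, ∞)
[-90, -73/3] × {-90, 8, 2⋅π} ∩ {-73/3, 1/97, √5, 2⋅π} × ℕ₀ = {-73/3} × {8}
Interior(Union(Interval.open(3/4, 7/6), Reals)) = Interval(-oo, oo)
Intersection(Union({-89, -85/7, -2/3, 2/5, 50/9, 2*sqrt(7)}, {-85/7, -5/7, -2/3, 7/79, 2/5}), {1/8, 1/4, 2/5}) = {2/5}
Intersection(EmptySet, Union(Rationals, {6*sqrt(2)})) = EmptySet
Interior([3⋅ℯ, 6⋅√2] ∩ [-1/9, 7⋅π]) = (3⋅ℯ, 6⋅√2)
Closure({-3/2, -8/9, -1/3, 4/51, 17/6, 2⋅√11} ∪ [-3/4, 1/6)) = {-3/2, -8/9, 17/6, 2⋅√11} ∪ [-3/4, 1/6]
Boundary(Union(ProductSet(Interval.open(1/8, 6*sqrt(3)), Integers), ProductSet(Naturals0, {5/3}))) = Union(ProductSet(Interval(1/8, 6*sqrt(3)), Integers), ProductSet(Naturals0, {5/3}))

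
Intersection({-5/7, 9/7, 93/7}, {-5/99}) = EmptySet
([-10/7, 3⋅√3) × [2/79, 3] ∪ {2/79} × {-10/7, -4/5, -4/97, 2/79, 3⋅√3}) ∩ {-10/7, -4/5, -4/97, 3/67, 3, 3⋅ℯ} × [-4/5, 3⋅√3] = {-10/7, -4/5, -4/97, 3/67, 3} × [2/79, 3]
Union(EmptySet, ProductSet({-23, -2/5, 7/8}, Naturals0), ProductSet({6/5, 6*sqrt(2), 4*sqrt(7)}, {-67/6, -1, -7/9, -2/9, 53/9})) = Union(ProductSet({-23, -2/5, 7/8}, Naturals0), ProductSet({6/5, 6*sqrt(2), 4*sqrt(7)}, {-67/6, -1, -7/9, -2/9, 53/9}))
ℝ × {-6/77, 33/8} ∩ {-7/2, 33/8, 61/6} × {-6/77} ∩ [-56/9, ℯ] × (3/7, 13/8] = ∅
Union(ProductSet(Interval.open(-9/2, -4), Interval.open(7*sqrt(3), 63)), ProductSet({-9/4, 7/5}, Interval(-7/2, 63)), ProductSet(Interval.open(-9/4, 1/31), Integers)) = Union(ProductSet({-9/4, 7/5}, Interval(-7/2, 63)), ProductSet(Interval.open(-9/2, -4), Interval.open(7*sqrt(3), 63)), ProductSet(Interval.open(-9/4, 1/31), Integers))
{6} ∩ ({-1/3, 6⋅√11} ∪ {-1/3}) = ∅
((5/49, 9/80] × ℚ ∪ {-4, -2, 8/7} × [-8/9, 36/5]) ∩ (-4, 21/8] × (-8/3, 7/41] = ({-2, 8/7} × [-8/9, 7/41]) ∪ ((5/49, 9/80] × (ℚ ∩ (-8/3, 7/41]))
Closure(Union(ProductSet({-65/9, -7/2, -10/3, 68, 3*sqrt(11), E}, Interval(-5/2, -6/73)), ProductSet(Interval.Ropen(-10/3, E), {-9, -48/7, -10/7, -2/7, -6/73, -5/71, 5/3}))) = Union(ProductSet({-65/9, -7/2, -10/3, 68, 3*sqrt(11), E}, Interval(-5/2, -6/73)), ProductSet(Interval(-10/3, E), {-9, -48/7, -10/7, -2/7, -6/73, -5/71, 5/3}))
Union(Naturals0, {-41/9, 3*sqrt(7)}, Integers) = Union({-41/9, 3*sqrt(7)}, Integers)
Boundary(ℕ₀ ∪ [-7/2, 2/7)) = {-7/2, 2/7} ∪ (ℕ₀ \ (-7/2, 2/7))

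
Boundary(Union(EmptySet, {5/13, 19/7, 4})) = {5/13, 19/7, 4}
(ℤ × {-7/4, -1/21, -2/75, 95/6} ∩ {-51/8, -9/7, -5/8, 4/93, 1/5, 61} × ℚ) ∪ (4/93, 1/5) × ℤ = ((4/93, 1/5) × ℤ) ∪ ({61} × {-7/4, -1/21, -2/75, 95/6})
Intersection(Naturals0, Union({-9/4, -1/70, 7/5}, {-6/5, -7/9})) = EmptySet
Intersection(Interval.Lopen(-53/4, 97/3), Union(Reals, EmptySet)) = Interval.Lopen(-53/4, 97/3)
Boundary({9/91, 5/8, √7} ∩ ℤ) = ∅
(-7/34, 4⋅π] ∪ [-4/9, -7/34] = [-4/9, 4⋅π]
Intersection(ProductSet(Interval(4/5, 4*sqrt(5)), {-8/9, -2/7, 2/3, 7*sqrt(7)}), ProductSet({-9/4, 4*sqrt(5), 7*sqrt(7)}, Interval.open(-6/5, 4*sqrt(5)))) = ProductSet({4*sqrt(5)}, {-8/9, -2/7, 2/3})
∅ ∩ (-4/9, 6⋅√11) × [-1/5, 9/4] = ∅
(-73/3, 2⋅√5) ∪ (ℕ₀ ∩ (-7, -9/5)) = (-73/3, 2⋅√5)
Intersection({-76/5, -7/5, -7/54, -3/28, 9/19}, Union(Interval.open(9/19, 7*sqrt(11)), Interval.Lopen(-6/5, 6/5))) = {-7/54, -3/28, 9/19}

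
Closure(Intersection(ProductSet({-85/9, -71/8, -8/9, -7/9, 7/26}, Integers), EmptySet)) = EmptySet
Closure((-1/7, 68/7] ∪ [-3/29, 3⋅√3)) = [-1/7, 68/7]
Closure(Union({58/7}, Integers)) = Union({58/7}, Integers)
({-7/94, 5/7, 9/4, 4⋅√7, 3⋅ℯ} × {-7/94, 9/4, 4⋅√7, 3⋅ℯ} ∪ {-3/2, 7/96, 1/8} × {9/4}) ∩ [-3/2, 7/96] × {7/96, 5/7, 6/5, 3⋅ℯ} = {-7/94} × {3⋅ℯ}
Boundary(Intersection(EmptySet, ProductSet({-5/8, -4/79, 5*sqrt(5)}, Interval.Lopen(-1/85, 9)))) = EmptySet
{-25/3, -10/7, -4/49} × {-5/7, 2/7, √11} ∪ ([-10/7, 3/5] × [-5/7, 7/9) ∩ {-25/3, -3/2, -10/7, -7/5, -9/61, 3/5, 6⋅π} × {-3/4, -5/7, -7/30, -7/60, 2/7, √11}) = ({-25/3, -10/7, -4/49} × {-5/7, 2/7, √11}) ∪ ({-10/7, -7/5, -9/61, 3/5} × {-5/7, -7/30, -7/60, 2/7})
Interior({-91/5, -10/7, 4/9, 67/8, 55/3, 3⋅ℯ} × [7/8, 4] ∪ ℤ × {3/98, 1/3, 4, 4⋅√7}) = ∅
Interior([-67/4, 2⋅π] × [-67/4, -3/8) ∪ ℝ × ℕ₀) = (-67/4, 2⋅π) × (((-67/4, -3/8) \ ℕ₀ \ (-67/4, -3/8)) ∪ (ℕ₀ \ ({-67/4, -3/8} ∪ (ℕ₀ \ (-67/4, -3/8)))) ∪ ((-67/4, -3/8) \ (ℕ₀ ∪ (ℕ₀ \ (-67/4, -3/8)))) ∪ (ℕ₀ \ ([-67/4, -3/8] ∪ (ℕ₀ \ (-67/4, -3/8)))))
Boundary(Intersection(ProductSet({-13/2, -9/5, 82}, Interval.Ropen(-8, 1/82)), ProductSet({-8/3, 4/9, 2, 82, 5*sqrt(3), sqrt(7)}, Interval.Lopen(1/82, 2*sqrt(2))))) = EmptySet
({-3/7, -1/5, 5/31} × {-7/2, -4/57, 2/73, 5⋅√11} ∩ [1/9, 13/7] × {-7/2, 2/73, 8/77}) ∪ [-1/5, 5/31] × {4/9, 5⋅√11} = ({5/31} × {-7/2, 2/73}) ∪ ([-1/5, 5/31] × {4/9, 5⋅√11})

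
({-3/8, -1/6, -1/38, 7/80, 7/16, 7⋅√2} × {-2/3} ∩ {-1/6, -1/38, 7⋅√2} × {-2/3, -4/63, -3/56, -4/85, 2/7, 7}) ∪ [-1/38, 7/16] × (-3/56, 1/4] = ({-1/6, -1/38, 7⋅√2} × {-2/3}) ∪ ([-1/38, 7/16] × (-3/56, 1/4])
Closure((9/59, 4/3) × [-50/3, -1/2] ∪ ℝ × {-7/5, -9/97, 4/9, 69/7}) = ((-∞, ∞) × {-7/5, -9/97, 4/9, 69/7}) ∪ ([9/59, 4/3] × [-50/3, -1/2])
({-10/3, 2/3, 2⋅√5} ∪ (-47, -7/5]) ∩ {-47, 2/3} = {2/3}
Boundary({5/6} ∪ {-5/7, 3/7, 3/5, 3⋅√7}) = {-5/7, 3/7, 3/5, 5/6, 3⋅√7}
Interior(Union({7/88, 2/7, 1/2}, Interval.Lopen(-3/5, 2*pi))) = Interval.open(-3/5, 2*pi)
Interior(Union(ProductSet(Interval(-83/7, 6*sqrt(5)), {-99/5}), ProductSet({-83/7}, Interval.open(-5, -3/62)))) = EmptySet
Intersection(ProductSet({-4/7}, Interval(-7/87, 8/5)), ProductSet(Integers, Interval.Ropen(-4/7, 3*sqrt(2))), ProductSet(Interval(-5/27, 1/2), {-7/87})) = EmptySet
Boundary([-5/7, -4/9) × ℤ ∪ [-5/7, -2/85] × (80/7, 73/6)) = ({-5/7} × ℤ) ∪ ({-5/7, -2/85} × [80/7, 73/6]) ∪ ([-5/7, -2/85] × {80/7, 73/6}) ∪ ([-5/7, -4/9] × ℤ \ (80/7, 73/6))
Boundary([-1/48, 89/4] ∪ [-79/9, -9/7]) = {-79/9, -9/7, -1/48, 89/4}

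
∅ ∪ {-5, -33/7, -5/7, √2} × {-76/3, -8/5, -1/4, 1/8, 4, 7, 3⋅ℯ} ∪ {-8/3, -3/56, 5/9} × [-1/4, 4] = ({-8/3, -3/56, 5/9} × [-1/4, 4]) ∪ ({-5, -33/7, -5/7, √2} × {-76/3, -8/5, -1/4, 1/8, 4, 7, 3⋅ℯ})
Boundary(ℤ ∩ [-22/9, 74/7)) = {-2, -1, …, 10}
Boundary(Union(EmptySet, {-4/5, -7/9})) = {-4/5, -7/9}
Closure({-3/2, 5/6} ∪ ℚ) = ℝ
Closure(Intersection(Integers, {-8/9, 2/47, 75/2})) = EmptySet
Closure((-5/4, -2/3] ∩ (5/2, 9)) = ∅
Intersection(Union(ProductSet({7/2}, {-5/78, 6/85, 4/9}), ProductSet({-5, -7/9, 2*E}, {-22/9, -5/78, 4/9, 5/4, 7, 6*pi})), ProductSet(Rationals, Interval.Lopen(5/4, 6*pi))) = ProductSet({-5, -7/9}, {7, 6*pi})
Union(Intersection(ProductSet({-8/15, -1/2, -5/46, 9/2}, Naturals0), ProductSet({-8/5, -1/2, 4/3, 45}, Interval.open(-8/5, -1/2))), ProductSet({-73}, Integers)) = ProductSet({-73}, Integers)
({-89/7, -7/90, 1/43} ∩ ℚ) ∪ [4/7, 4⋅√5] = {-89/7, -7/90, 1/43} ∪ [4/7, 4⋅√5]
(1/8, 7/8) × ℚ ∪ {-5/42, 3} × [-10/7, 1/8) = ((1/8, 7/8) × ℚ) ∪ ({-5/42, 3} × [-10/7, 1/8))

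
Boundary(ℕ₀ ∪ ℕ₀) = ℕ₀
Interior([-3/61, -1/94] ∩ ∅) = ∅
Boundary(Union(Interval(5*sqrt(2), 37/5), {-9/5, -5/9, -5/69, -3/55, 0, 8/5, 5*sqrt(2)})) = {-9/5, -5/9, -5/69, -3/55, 0, 8/5, 37/5, 5*sqrt(2)}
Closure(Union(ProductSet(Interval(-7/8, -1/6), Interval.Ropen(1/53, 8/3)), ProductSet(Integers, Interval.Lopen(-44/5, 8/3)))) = Union(ProductSet(Integers, Interval(-44/5, 8/3)), ProductSet(Interval(-7/8, -1/6), Interval(1/53, 8/3)))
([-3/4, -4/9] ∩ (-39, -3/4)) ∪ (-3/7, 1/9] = (-3/7, 1/9]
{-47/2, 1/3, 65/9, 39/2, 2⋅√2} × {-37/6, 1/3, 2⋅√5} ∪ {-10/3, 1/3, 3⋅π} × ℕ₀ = ({-10/3, 1/3, 3⋅π} × ℕ₀) ∪ ({-47/2, 1/3, 65/9, 39/2, 2⋅√2} × {-37/6, 1/3, 2⋅√5})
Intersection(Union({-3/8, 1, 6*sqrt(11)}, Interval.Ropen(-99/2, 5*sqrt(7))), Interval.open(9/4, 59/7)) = Interval.open(9/4, 59/7)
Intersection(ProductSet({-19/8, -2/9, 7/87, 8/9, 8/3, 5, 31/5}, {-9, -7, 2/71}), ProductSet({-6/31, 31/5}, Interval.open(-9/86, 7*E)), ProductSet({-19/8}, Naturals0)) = EmptySet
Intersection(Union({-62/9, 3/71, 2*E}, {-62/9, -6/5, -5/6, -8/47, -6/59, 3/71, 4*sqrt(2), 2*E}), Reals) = {-62/9, -6/5, -5/6, -8/47, -6/59, 3/71, 4*sqrt(2), 2*E}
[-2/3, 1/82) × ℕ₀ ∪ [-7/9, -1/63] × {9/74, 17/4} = ([-2/3, 1/82) × ℕ₀) ∪ ([-7/9, -1/63] × {9/74, 17/4})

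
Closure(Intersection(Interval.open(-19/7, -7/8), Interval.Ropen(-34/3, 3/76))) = Interval(-19/7, -7/8)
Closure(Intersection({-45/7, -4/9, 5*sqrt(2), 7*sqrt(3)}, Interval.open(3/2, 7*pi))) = {5*sqrt(2), 7*sqrt(3)}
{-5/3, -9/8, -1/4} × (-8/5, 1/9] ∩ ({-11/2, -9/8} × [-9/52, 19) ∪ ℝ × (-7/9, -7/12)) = ({-9/8} × [-9/52, 1/9]) ∪ ({-5/3, -9/8, -1/4} × (-7/9, -7/12))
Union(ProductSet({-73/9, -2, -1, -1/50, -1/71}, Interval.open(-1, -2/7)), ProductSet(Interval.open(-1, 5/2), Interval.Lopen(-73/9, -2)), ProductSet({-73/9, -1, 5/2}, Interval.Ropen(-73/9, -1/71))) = Union(ProductSet({-73/9, -1, 5/2}, Interval.Ropen(-73/9, -1/71)), ProductSet({-73/9, -2, -1, -1/50, -1/71}, Interval.open(-1, -2/7)), ProductSet(Interval.open(-1, 5/2), Interval.Lopen(-73/9, -2)))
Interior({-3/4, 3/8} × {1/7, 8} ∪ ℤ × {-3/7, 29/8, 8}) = ∅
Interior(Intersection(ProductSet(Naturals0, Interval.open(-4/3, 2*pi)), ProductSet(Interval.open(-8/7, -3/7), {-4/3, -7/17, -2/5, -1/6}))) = EmptySet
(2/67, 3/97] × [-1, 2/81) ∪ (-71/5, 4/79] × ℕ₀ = ((-71/5, 4/79] × ℕ₀) ∪ ((2/67, 3/97] × [-1, 2/81))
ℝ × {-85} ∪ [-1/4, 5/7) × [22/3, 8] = (ℝ × {-85}) ∪ ([-1/4, 5/7) × [22/3, 8])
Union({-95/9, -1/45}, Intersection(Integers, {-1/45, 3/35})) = {-95/9, -1/45}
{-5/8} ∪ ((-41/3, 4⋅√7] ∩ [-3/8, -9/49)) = {-5/8} ∪ [-3/8, -9/49)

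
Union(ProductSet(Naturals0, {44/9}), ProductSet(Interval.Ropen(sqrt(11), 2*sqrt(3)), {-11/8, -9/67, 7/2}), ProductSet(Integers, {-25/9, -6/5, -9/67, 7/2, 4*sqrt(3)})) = Union(ProductSet(Integers, {-25/9, -6/5, -9/67, 7/2, 4*sqrt(3)}), ProductSet(Interval.Ropen(sqrt(11), 2*sqrt(3)), {-11/8, -9/67, 7/2}), ProductSet(Naturals0, {44/9}))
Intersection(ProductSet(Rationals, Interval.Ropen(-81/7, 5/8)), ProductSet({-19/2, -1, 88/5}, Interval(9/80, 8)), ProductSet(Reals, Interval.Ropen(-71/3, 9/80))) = EmptySet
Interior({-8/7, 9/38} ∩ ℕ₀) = ∅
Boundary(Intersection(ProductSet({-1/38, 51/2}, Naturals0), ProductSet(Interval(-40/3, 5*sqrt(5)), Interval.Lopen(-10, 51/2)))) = ProductSet({-1/38}, Range(0, 26, 1))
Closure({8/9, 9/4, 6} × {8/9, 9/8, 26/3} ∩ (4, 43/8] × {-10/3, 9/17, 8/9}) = ∅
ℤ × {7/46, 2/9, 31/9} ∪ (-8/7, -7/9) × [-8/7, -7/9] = (ℤ × {7/46, 2/9, 31/9}) ∪ ((-8/7, -7/9) × [-8/7, -7/9])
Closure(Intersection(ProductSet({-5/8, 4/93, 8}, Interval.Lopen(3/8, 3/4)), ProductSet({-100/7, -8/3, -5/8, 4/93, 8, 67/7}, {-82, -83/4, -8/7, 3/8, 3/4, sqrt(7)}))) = ProductSet({-5/8, 4/93, 8}, {3/4})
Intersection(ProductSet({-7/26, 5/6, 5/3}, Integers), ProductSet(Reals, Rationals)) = ProductSet({-7/26, 5/6, 5/3}, Integers)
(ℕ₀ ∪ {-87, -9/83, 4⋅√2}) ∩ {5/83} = ∅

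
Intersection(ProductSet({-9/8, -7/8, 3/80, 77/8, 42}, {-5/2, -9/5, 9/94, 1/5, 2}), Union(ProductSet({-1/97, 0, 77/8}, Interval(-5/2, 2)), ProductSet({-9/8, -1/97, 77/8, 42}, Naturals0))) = Union(ProductSet({77/8}, {-5/2, -9/5, 9/94, 1/5, 2}), ProductSet({-9/8, 77/8, 42}, {2}))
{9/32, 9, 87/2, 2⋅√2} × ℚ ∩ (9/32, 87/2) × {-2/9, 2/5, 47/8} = {9, 2⋅√2} × {-2/9, 2/5, 47/8}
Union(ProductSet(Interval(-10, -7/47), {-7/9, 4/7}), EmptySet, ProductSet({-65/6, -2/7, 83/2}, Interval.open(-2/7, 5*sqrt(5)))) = Union(ProductSet({-65/6, -2/7, 83/2}, Interval.open(-2/7, 5*sqrt(5))), ProductSet(Interval(-10, -7/47), {-7/9, 4/7}))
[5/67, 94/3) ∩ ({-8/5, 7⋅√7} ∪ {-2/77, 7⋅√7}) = {7⋅√7}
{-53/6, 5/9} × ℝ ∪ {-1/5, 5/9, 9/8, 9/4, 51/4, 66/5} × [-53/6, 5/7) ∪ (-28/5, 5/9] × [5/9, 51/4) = ({-53/6, 5/9} × ℝ) ∪ ((-28/5, 5/9] × [5/9, 51/4)) ∪ ({-1/5, 5/9, 9/8, 9/4, 51/4, 66/5} × [-53/6, 5/7))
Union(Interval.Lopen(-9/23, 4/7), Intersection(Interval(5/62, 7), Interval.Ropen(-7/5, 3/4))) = Interval.open(-9/23, 3/4)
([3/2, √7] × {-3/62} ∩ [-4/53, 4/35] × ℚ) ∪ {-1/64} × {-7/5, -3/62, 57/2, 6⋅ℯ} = {-1/64} × {-7/5, -3/62, 57/2, 6⋅ℯ}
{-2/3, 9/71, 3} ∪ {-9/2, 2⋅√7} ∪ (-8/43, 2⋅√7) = {-9/2, -2/3} ∪ (-8/43, 2⋅√7]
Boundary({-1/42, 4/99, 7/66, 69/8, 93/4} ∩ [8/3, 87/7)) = {69/8}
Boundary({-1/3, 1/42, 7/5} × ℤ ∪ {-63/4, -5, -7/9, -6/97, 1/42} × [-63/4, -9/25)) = ({-1/3, 1/42, 7/5} × ℤ) ∪ ({-63/4, -5, -7/9, -6/97, 1/42} × [-63/4, -9/25])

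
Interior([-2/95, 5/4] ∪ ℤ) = ({0, 1} \ ℤ \ (-2/95, 5/4)) ∪ (ℤ \ ({-2/95, 5/4} ∪ (ℤ \ (-2/95, 5/4)))) ∪ ((-2/95, 5/4) \ ℤ \ (-2/95, 5/4)) ∪ ({0, 1} \ ({-2/95, 5/4} ∪ (ℤ \ (-2/95, 5/4))))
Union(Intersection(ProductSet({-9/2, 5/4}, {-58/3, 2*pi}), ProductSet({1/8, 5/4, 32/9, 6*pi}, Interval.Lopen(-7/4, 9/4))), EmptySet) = EmptySet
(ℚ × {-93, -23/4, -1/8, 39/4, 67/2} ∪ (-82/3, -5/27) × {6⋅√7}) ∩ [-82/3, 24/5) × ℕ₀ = ∅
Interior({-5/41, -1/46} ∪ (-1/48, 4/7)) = (-1/48, 4/7)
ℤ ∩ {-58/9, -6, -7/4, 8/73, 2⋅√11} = {-6}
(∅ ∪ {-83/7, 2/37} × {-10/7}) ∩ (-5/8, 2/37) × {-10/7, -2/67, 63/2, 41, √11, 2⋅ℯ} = ∅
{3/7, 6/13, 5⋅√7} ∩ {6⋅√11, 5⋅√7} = {5⋅√7}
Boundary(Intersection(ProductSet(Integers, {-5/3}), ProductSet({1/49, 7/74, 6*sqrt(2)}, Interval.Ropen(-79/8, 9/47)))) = EmptySet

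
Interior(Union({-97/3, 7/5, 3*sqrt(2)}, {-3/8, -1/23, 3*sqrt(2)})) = EmptySet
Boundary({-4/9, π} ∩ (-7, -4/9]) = {-4/9}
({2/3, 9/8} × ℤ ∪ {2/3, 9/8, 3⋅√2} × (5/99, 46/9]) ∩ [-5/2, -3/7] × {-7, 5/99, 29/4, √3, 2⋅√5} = ∅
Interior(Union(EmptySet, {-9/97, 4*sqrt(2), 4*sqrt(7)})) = EmptySet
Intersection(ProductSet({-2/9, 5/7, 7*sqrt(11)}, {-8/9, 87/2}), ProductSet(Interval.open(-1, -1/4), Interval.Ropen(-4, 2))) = EmptySet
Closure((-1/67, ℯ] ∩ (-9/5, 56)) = [-1/67, ℯ]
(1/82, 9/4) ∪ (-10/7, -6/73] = (-10/7, -6/73] ∪ (1/82, 9/4)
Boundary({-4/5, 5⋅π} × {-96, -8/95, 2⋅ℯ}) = {-4/5, 5⋅π} × {-96, -8/95, 2⋅ℯ}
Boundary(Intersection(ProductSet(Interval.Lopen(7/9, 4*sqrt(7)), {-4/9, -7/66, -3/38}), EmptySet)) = EmptySet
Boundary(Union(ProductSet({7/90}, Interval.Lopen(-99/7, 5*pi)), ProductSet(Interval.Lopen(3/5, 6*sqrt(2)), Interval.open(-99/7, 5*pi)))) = Union(ProductSet({7/90, 3/5, 6*sqrt(2)}, Interval(-99/7, 5*pi)), ProductSet(Interval(3/5, 6*sqrt(2)), {-99/7, 5*pi}))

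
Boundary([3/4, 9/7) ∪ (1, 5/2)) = {3/4, 5/2}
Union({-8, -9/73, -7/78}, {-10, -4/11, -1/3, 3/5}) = {-10, -8, -4/11, -1/3, -9/73, -7/78, 3/5}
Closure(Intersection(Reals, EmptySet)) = EmptySet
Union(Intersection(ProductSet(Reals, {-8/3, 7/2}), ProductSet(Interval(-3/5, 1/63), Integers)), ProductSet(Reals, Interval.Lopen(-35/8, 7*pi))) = ProductSet(Reals, Interval.Lopen(-35/8, 7*pi))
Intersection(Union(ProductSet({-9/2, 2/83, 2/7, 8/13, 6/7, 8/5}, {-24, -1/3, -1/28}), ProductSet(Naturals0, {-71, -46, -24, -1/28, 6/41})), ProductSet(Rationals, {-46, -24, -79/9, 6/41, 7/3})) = Union(ProductSet({-9/2, 2/83, 2/7, 8/13, 6/7, 8/5}, {-24}), ProductSet(Naturals0, {-46, -24, 6/41}))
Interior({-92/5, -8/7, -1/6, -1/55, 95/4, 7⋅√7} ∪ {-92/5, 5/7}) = ∅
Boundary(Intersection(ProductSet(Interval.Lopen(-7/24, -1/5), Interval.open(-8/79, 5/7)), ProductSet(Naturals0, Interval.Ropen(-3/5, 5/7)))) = EmptySet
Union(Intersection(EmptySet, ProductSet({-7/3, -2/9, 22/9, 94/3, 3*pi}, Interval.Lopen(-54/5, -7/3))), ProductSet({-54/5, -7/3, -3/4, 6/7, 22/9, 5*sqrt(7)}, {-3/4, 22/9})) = ProductSet({-54/5, -7/3, -3/4, 6/7, 22/9, 5*sqrt(7)}, {-3/4, 22/9})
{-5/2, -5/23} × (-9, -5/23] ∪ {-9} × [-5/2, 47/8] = ({-9} × [-5/2, 47/8]) ∪ ({-5/2, -5/23} × (-9, -5/23])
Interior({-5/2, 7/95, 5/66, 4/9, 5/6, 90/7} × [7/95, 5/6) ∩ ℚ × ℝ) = ∅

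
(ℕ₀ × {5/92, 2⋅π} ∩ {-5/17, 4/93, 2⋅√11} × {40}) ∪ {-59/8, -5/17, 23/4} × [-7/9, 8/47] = {-59/8, -5/17, 23/4} × [-7/9, 8/47]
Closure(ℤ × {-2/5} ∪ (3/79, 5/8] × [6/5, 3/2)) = (ℤ × {-2/5}) ∪ ({3/79, 5/8} × [6/5, 3/2]) ∪ ([3/79, 5/8] × {6/5, 3/2}) ∪ ((3/79, 5/8] × [6/5, 3/2))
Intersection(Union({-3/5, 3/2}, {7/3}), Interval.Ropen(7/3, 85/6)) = {7/3}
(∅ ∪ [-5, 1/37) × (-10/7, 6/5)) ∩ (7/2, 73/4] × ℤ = ∅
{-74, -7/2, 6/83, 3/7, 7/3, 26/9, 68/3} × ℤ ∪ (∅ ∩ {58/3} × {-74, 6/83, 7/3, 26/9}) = {-74, -7/2, 6/83, 3/7, 7/3, 26/9, 68/3} × ℤ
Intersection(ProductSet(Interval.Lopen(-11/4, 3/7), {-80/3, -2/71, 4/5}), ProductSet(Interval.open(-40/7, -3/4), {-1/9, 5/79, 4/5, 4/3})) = ProductSet(Interval.open(-11/4, -3/4), {4/5})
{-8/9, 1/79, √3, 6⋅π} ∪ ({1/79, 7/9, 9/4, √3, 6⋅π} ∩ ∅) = {-8/9, 1/79, √3, 6⋅π}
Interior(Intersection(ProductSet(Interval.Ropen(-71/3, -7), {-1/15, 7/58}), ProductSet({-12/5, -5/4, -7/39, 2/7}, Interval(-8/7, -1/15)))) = EmptySet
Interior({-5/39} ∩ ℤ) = ∅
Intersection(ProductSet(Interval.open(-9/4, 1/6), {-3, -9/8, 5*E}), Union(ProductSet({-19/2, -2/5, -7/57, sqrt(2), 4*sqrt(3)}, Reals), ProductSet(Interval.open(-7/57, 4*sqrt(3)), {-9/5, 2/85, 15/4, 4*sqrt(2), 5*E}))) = Union(ProductSet({-2/5, -7/57}, {-3, -9/8, 5*E}), ProductSet(Interval.open(-7/57, 1/6), {5*E}))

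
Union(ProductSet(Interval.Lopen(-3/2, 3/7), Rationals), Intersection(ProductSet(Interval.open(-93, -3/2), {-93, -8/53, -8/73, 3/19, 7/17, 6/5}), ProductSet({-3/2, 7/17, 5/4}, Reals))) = ProductSet(Interval.Lopen(-3/2, 3/7), Rationals)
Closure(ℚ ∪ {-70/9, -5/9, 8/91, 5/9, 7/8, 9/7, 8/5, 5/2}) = ℝ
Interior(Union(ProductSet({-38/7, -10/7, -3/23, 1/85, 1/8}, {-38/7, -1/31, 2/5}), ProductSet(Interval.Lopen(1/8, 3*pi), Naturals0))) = EmptySet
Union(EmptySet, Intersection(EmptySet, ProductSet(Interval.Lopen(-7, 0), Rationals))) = EmptySet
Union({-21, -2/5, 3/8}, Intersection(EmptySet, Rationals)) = {-21, -2/5, 3/8}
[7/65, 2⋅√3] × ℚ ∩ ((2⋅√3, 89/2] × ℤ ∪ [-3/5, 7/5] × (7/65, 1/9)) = [7/65, 7/5] × (ℚ ∩ (7/65, 1/9))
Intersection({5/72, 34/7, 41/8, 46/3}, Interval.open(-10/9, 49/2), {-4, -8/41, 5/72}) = {5/72}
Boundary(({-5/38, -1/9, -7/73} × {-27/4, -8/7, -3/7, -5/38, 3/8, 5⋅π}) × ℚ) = ({-5/38, -1/9, -7/73} × {-27/4, -8/7, -3/7, -5/38, 3/8, 5⋅π}) × ℝ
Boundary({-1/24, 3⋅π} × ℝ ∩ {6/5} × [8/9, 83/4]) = ∅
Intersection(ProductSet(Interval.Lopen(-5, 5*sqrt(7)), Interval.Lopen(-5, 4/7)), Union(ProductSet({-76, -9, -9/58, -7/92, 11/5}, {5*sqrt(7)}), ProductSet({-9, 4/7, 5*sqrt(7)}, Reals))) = ProductSet({4/7, 5*sqrt(7)}, Interval.Lopen(-5, 4/7))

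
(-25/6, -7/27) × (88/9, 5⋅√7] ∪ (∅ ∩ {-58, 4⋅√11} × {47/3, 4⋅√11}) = (-25/6, -7/27) × (88/9, 5⋅√7]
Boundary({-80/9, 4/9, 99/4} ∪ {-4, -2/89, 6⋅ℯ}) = {-80/9, -4, -2/89, 4/9, 99/4, 6⋅ℯ}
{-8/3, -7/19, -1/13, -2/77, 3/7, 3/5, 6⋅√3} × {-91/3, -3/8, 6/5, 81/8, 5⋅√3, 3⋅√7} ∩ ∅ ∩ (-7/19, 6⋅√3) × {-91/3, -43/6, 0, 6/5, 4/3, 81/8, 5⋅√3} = ∅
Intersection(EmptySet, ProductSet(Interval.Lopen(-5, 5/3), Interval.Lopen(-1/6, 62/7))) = EmptySet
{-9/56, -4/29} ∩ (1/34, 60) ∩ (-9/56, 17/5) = ∅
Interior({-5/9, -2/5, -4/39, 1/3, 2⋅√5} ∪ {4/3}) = ∅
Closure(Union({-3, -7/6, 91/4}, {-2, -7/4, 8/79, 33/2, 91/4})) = {-3, -2, -7/4, -7/6, 8/79, 33/2, 91/4}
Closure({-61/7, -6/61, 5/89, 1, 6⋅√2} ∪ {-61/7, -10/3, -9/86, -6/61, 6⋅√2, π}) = {-61/7, -10/3, -9/86, -6/61, 5/89, 1, 6⋅√2, π}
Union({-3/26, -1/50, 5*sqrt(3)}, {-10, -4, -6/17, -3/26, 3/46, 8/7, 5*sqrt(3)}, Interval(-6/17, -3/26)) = Union({-10, -4, -1/50, 3/46, 8/7, 5*sqrt(3)}, Interval(-6/17, -3/26))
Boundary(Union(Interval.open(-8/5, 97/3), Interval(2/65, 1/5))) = {-8/5, 97/3}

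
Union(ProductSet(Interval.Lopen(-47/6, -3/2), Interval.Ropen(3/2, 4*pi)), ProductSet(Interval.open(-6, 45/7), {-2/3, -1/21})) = Union(ProductSet(Interval.Lopen(-47/6, -3/2), Interval.Ropen(3/2, 4*pi)), ProductSet(Interval.open(-6, 45/7), {-2/3, -1/21}))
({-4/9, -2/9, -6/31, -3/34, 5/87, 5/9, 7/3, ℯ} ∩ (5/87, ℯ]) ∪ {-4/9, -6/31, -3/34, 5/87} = {-4/9, -6/31, -3/34, 5/87, 5/9, 7/3, ℯ}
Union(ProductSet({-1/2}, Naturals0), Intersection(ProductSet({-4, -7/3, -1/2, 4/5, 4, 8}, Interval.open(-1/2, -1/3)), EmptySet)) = ProductSet({-1/2}, Naturals0)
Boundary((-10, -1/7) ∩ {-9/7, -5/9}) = {-9/7, -5/9}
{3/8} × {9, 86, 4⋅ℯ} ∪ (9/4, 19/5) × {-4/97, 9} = ({3/8} × {9, 86, 4⋅ℯ}) ∪ ((9/4, 19/5) × {-4/97, 9})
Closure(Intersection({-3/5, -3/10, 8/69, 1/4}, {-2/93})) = EmptySet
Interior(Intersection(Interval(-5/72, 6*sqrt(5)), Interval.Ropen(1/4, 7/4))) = Interval.open(1/4, 7/4)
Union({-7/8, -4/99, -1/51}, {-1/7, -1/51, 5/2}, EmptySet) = {-7/8, -1/7, -4/99, -1/51, 5/2}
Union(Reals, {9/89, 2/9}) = Reals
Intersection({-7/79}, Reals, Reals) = {-7/79}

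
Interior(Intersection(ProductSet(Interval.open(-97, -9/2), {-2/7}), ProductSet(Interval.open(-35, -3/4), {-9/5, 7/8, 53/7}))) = EmptySet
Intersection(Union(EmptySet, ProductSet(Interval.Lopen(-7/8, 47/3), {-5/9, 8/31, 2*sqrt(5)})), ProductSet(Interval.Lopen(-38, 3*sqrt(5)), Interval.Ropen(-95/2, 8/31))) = ProductSet(Interval.Lopen(-7/8, 3*sqrt(5)), {-5/9})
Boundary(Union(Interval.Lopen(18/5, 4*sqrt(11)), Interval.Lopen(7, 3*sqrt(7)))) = {18/5, 4*sqrt(11)}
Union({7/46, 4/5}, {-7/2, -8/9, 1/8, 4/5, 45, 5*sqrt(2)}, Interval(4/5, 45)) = Union({-7/2, -8/9, 1/8, 7/46}, Interval(4/5, 45))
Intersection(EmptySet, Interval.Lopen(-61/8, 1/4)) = EmptySet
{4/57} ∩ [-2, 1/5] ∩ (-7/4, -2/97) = ∅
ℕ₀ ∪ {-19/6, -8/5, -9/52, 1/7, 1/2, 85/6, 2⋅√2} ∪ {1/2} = {-19/6, -8/5, -9/52, 1/7, 1/2, 85/6, 2⋅√2} ∪ ℕ₀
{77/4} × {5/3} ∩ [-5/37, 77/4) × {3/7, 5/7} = ∅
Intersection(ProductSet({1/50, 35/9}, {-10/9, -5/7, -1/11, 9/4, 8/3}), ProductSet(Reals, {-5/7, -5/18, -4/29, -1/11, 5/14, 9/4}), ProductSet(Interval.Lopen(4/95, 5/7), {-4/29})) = EmptySet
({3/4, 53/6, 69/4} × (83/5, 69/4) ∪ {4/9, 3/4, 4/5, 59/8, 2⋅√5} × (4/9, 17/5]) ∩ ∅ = ∅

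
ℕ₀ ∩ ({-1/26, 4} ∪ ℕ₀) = ℕ₀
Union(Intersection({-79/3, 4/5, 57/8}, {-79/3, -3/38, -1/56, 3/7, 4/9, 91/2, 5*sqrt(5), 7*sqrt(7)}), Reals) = Reals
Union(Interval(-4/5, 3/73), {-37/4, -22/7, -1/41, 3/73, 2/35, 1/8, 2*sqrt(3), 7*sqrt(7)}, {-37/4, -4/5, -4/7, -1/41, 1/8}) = Union({-37/4, -22/7, 2/35, 1/8, 2*sqrt(3), 7*sqrt(7)}, Interval(-4/5, 3/73))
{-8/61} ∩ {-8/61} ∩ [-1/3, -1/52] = {-8/61}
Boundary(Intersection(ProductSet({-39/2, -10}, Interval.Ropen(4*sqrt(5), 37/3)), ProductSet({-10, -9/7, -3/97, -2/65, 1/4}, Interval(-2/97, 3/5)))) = EmptySet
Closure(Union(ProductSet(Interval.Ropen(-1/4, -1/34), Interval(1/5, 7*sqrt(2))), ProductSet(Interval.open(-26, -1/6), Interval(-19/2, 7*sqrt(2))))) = Union(ProductSet({-26, -1/6}, Union({7*sqrt(2)}, Interval(-19/2, 1/5))), ProductSet(Interval(-26, -1/6), {-19/2, 7*sqrt(2)}), ProductSet(Interval.Ropen(-26, -1/6), Interval(-19/2, 7*sqrt(2))), ProductSet(Interval(-1/4, -1/34), Interval(1/5, 7*sqrt(2))))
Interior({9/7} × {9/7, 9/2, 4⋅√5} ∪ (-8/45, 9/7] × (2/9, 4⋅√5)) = (-8/45, 9/7) × (2/9, 4⋅√5)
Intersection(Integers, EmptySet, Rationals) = EmptySet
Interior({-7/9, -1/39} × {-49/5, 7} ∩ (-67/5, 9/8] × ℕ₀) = ∅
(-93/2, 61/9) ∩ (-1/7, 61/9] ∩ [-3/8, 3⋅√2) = (-1/7, 3⋅√2)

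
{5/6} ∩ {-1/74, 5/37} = ∅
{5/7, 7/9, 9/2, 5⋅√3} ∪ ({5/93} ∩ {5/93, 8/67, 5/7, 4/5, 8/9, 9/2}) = {5/93, 5/7, 7/9, 9/2, 5⋅√3}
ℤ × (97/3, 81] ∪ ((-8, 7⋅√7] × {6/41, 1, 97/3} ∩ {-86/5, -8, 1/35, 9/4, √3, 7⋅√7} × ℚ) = (ℤ × (97/3, 81]) ∪ ({1/35, 9/4, √3, 7⋅√7} × {6/41, 1, 97/3})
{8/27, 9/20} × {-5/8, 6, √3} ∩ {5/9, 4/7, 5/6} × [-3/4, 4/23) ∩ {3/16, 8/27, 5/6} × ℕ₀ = ∅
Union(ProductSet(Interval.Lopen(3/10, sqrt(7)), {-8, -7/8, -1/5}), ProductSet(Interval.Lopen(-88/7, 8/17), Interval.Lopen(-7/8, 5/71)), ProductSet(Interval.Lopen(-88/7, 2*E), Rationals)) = Union(ProductSet(Interval.Lopen(-88/7, 8/17), Interval.Lopen(-7/8, 5/71)), ProductSet(Interval.Lopen(-88/7, 2*E), Rationals))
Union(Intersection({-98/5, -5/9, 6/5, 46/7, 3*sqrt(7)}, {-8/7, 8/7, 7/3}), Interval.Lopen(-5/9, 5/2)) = Interval.Lopen(-5/9, 5/2)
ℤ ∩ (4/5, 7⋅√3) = {1, 2, …, 12}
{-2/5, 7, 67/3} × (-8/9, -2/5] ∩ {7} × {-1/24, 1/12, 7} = ∅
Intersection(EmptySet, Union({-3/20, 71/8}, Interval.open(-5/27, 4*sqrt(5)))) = EmptySet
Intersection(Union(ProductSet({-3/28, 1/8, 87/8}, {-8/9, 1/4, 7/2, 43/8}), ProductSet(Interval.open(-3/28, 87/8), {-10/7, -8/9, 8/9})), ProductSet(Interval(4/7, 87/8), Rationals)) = Union(ProductSet({87/8}, {-8/9, 1/4, 7/2, 43/8}), ProductSet(Interval.Ropen(4/7, 87/8), {-10/7, -8/9, 8/9}))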